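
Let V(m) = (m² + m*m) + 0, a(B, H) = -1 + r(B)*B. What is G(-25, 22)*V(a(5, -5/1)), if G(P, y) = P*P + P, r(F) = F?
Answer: 691200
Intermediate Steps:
a(B, H) = -1 + B² (a(B, H) = -1 + B*B = -1 + B²)
V(m) = 2*m² (V(m) = (m² + m²) + 0 = 2*m² + 0 = 2*m²)
G(P, y) = P + P² (G(P, y) = P² + P = P + P²)
G(-25, 22)*V(a(5, -5/1)) = (-25*(1 - 25))*(2*(-1 + 5²)²) = (-25*(-24))*(2*(-1 + 25)²) = 600*(2*24²) = 600*(2*576) = 600*1152 = 691200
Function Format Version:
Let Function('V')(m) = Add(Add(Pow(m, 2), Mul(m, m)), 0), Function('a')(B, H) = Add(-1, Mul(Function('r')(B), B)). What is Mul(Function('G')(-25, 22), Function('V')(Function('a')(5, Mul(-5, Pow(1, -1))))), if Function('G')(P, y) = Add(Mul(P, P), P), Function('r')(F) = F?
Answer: 691200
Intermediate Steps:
Function('a')(B, H) = Add(-1, Pow(B, 2)) (Function('a')(B, H) = Add(-1, Mul(B, B)) = Add(-1, Pow(B, 2)))
Function('V')(m) = Mul(2, Pow(m, 2)) (Function('V')(m) = Add(Add(Pow(m, 2), Pow(m, 2)), 0) = Add(Mul(2, Pow(m, 2)), 0) = Mul(2, Pow(m, 2)))
Function('G')(P, y) = Add(P, Pow(P, 2)) (Function('G')(P, y) = Add(Pow(P, 2), P) = Add(P, Pow(P, 2)))
Mul(Function('G')(-25, 22), Function('V')(Function('a')(5, Mul(-5, Pow(1, -1))))) = Mul(Mul(-25, Add(1, -25)), Mul(2, Pow(Add(-1, Pow(5, 2)), 2))) = Mul(Mul(-25, -24), Mul(2, Pow(Add(-1, 25), 2))) = Mul(600, Mul(2, Pow(24, 2))) = Mul(600, Mul(2, 576)) = Mul(600, 1152) = 691200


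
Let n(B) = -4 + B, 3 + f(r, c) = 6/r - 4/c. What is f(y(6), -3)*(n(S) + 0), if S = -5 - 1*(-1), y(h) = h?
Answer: 16/3 ≈ 5.3333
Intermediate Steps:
f(r, c) = -3 - 4/c + 6/r (f(r, c) = -3 + (6/r - 4/c) = -3 + (-4/c + 6/r) = -3 - 4/c + 6/r)
S = -4 (S = -5 + 1 = -4)
f(y(6), -3)*(n(S) + 0) = (-3 - 4/(-3) + 6/6)*((-4 - 4) + 0) = (-3 - 4*(-⅓) + 6*(⅙))*(-8 + 0) = (-3 + 4/3 + 1)*(-8) = -⅔*(-8) = 16/3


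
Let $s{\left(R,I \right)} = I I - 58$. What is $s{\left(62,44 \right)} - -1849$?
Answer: $3727$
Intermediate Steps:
$s{\left(R,I \right)} = -58 + I^{2}$ ($s{\left(R,I \right)} = I^{2} - 58 = -58 + I^{2}$)
$s{\left(62,44 \right)} - -1849 = \left(-58 + 44^{2}\right) - -1849 = \left(-58 + 1936\right) + 1849 = 1878 + 1849 = 3727$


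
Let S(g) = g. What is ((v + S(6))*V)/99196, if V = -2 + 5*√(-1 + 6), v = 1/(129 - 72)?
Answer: -343/2827086 + 1715*√5/5654172 ≈ 0.00055691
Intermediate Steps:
v = 1/57 ≈ 0.017544
V = -2 + 5*√5 ≈ 9.1803
((v + S(6))*V)/99196 = ((1/57 + 6)*(-2 + 5*√5))/99196 = (343*(-2 + 5*√5)/57)*(1/99196) = (-686/57 + 1715*√5/57)*(1/99196) = -343/2827086 + 1715*√5/5654172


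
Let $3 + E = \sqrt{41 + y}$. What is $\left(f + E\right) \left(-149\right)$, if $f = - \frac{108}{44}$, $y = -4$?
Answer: $\frac{8940}{11} - 149 \sqrt{37} \approx -93.604$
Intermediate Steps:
$E = -3 + \sqrt{37}$ ($E = -3 + \sqrt{41 - 4} = -3 + \sqrt{37} \approx 3.0828$)
$f = - \frac{27}{11}$ ($f = \left(-108\right) \frac{1}{44} = - \frac{27}{11} \approx -2.4545$)
$\left(f + E\right) \left(-149\right) = \left(- \frac{27}{11} - \left(3 - \sqrt{37}\right)\right) \left(-149\right) = \left(- \frac{60}{11} + \sqrt{37}\right) \left(-149\right) = \frac{8940}{11} - 149 \sqrt{37}$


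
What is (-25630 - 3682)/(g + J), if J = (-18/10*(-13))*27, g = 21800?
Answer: -146560/112159 ≈ -1.3067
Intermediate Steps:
J = 3159/5 (J = (-18*⅒*(-13))*27 = -9/5*(-13)*27 = (117/5)*27 = 3159/5 ≈ 631.80)
(-25630 - 3682)/(g + J) = (-25630 - 3682)/(21800 + 3159/5) = -29312/112159/5 = -29312*5/112159 = -146560/112159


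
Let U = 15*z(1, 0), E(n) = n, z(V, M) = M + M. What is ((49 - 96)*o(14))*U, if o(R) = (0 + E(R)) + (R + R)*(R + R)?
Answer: 0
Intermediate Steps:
z(V, M) = 2*M
o(R) = R + 4*R**2 (o(R) = (0 + R) + (R + R)*(R + R) = R + (2*R)*(2*R) = R + 4*R**2)
U = 0 (U = 15*(2*0) = 15*0 = 0)
((49 - 96)*o(14))*U = ((49 - 96)*(14*(1 + 4*14)))*0 = -658*(1 + 56)*0 = -658*57*0 = -47*798*0 = -37506*0 = 0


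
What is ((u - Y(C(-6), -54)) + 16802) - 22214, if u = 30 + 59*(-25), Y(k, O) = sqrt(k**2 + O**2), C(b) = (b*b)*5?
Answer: -6857 - 18*sqrt(109) ≈ -7044.9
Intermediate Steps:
C(b) = 5*b**2 (C(b) = b**2*5 = 5*b**2)
Y(k, O) = sqrt(O**2 + k**2)
u = -1445 (u = 30 - 1475 = -1445)
((u - Y(C(-6), -54)) + 16802) - 22214 = ((-1445 - sqrt((-54)**2 + (5*(-6)**2)**2)) + 16802) - 22214 = ((-1445 - sqrt(2916 + (5*36)**2)) + 16802) - 22214 = ((-1445 - sqrt(2916 + 180**2)) + 16802) - 22214 = ((-1445 - sqrt(2916 + 32400)) + 16802) - 22214 = ((-1445 - sqrt(35316)) + 16802) - 22214 = ((-1445 - 18*sqrt(109)) + 16802) - 22214 = (15357 - 18*sqrt(109)) - 22214 = -6857 - 18*sqrt(109)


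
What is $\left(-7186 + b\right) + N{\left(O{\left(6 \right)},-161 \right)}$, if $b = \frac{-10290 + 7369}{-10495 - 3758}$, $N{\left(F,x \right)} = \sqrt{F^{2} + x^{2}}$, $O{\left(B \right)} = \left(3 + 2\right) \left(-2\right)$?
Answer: $- \frac{102419137}{14253} + \sqrt{26021} \approx -7024.5$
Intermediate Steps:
$O{\left(B \right)} = -10$ ($O{\left(B \right)} = 5 \left(-2\right) = -10$)
$b = \frac{2921}{14253}$ ($b = - \frac{2921}{-14253} = \left(-2921\right) \left(- \frac{1}{14253}\right) = \frac{2921}{14253} \approx 0.20494$)
$\left(-7186 + b\right) + N{\left(O{\left(6 \right)},-161 \right)} = \left(-7186 + \frac{2921}{14253}\right) + \sqrt{\left(-10\right)^{2} + \left(-161\right)^{2}} = - \frac{102419137}{14253} + \sqrt{100 + 25921} = - \frac{102419137}{14253} + \sqrt{26021}$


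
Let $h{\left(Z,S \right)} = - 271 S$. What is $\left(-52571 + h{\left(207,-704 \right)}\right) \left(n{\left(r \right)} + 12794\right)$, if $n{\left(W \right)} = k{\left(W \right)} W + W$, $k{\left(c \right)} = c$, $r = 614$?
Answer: $53958908052$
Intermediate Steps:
$n{\left(W \right)} = W + W^{2}$ ($n{\left(W \right)} = W W + W = W^{2} + W = W + W^{2}$)
$\left(-52571 + h{\left(207,-704 \right)}\right) \left(n{\left(r \right)} + 12794\right) = \left(-52571 - -190784\right) \left(614 \left(1 + 614\right) + 12794\right) = \left(-52571 + 190784\right) \left(614 \cdot 615 + 12794\right) = 138213 \left(377610 + 12794\right) = 138213 \cdot 390404 = 53958908052$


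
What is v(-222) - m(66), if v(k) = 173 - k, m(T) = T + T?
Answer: 263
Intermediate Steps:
m(T) = 2*T
v(-222) - m(66) = (173 - 1*(-222)) - 2*66 = (173 + 222) - 1*132 = 395 - 132 = 263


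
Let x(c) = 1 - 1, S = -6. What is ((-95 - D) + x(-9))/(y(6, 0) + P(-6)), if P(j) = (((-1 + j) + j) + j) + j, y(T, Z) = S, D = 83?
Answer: 178/31 ≈ 5.7419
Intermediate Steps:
x(c) = 0
y(T, Z) = -6
P(j) = -1 + 4*j (P(j) = ((-1 + 2*j) + j) + j = (-1 + 3*j) + j = -1 + 4*j)
((-95 - D) + x(-9))/(y(6, 0) + P(-6)) = ((-95 - 1*83) + 0)/(-6 + (-1 + 4*(-6))) = ((-95 - 83) + 0)/(-6 + (-1 - 24)) = (-178 + 0)/(-6 - 25) = -178/(-31) = -178*(-1/31) = 178/31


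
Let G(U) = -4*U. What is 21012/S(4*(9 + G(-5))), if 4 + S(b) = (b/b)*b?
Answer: 5253/28 ≈ 187.61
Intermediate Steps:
S(b) = -4 + b (S(b) = -4 + (b/b)*b = -4 + 1*b = -4 + b)
21012/S(4*(9 + G(-5))) = 21012/(-4 + 4*(9 - 4*(-5))) = 21012/(-4 + 4*(9 + 20)) = 21012/(-4 + 4*29) = 21012/(-4 + 116) = 21012/112 = 21012*(1/112) = 5253/28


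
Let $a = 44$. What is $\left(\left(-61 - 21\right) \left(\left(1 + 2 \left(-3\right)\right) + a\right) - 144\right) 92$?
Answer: $-307464$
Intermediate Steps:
$\left(\left(-61 - 21\right) \left(\left(1 + 2 \left(-3\right)\right) + a\right) - 144\right) 92 = \left(\left(-61 - 21\right) \left(\left(1 + 2 \left(-3\right)\right) + 44\right) - 144\right) 92 = \left(- 82 \left(\left(1 - 6\right) + 44\right) - 144\right) 92 = \left(- 82 \left(-5 + 44\right) - 144\right) 92 = \left(\left(-82\right) 39 - 144\right) 92 = \left(-3198 - 144\right) 92 = \left(-3342\right) 92 = -307464$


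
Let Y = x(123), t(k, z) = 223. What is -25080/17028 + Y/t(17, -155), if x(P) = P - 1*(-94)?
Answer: -14377/28767 ≈ -0.49977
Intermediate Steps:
x(P) = 94 + P (x(P) = P + 94 = 94 + P)
Y = 217 (Y = 94 + 123 = 217)
-25080/17028 + Y/t(17, -155) = -25080/17028 + 217/223 = -25080*1/17028 + 217*(1/223) = -190/129 + 217/223 = -14377/28767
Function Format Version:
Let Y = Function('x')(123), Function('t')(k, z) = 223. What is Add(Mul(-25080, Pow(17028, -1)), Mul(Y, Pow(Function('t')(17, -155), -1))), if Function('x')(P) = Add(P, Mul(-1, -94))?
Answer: Rational(-14377, 28767) ≈ -0.49977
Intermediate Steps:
Function('x')(P) = Add(94, P) (Function('x')(P) = Add(P, 94) = Add(94, P))
Y = 217 (Y = Add(94, 123) = 217)
Add(Mul(-25080, Pow(17028, -1)), Mul(Y, Pow(Function('t')(17, -155), -1))) = Add(Mul(-25080, Pow(17028, -1)), Mul(217, Pow(223, -1))) = Add(Mul(-25080, Rational(1, 17028)), Mul(217, Rational(1, 223))) = Add(Rational(-190, 129), Rational(217, 223)) = Rational(-14377, 28767)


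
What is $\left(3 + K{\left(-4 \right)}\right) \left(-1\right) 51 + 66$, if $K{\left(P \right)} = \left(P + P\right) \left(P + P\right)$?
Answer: $-3351$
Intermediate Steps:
$K{\left(P \right)} = 4 P^{2}$ ($K{\left(P \right)} = 2 P 2 P = 4 P^{2}$)
$\left(3 + K{\left(-4 \right)}\right) \left(-1\right) 51 + 66 = \left(3 + 4 \left(-4\right)^{2}\right) \left(-1\right) 51 + 66 = \left(3 + 4 \cdot 16\right) \left(-1\right) 51 + 66 = \left(3 + 64\right) \left(-1\right) 51 + 66 = 67 \left(-1\right) 51 + 66 = \left(-67\right) 51 + 66 = -3417 + 66 = -3351$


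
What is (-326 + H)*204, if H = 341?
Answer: 3060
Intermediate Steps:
(-326 + H)*204 = (-326 + 341)*204 = 15*204 = 3060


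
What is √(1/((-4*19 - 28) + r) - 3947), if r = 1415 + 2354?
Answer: 3*I*√5890776490/3665 ≈ 62.825*I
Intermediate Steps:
r = 3769
√(1/((-4*19 - 28) + r) - 3947) = √(1/((-4*19 - 28) + 3769) - 3947) = √(1/((-76 - 28) + 3769) - 3947) = √(1/(-104 + 3769) - 3947) = √(1/3665 - 3947) = √(-14465754/3665) = 3*I*√5890776490/3665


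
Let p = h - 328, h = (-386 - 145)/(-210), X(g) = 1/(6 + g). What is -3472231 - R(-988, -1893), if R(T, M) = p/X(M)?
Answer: -286047691/70 ≈ -4.0864e+6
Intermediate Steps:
h = 177/70 (h = -531*(-1/210) = 177/70 ≈ 2.5286)
p = -22783/70 (p = 177/70 - 328 = -22783/70 ≈ -325.47)
R(T, M) = -68349/35 - 22783*M/70 (R(T, M) = -(68349/35 + 22783*M/70) = -22783*(6 + M)/70 = -68349/35 - 22783*M/70)
-3472231 - R(-988, -1893) = -3472231 - (-68349/35 - 22783/70*(-1893)) = -3472231 - (-68349/35 + 43128219/70) = -3472231 - 1*42991521/70 = -3472231 - 42991521/70 = -286047691/70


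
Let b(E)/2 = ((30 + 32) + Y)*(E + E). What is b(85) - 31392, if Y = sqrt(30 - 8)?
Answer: -10312 + 340*sqrt(22) ≈ -8717.3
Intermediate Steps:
Y = sqrt(22) ≈ 4.6904
b(E) = 4*E*(62 + sqrt(22)) (b(E) = 2*(((30 + 32) + sqrt(22))*(E + E)) = 2*((62 + sqrt(22))*(2*E)) = 2*(2*E*(62 + sqrt(22))) = 4*E*(62 + sqrt(22)))
b(85) - 31392 = 4*85*(62 + sqrt(22)) - 31392 = (21080 + 340*sqrt(22)) - 31392 = -10312 + 340*sqrt(22)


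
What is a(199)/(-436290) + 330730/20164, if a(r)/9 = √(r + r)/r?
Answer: 165365/10082 - 3*√398/28940570 ≈ 16.402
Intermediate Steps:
a(r) = 9*√2/√r (a(r) = 9*(√(r + r)/r) = 9*(√(2*r)/r) = 9*((√2*√r)/r) = 9*(√2/√r) = 9*√2/√r)
a(199)/(-436290) + 330730/20164 = (9*√2/√199)/(-436290) + 330730/20164 = (9*√2*(√199/199))*(-1/436290) + 330730*(1/20164) = (9*√398/199)*(-1/436290) + 165365/10082 = -3*√398/28940570 + 165365/10082 = 165365/10082 - 3*√398/28940570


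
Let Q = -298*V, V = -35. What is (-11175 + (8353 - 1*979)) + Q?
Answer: 6629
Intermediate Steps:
Q = 10430 (Q = -298*(-35) = 10430)
(-11175 + (8353 - 1*979)) + Q = (-11175 + (8353 - 1*979)) + 10430 = (-11175 + (8353 - 979)) + 10430 = (-11175 + 7374) + 10430 = -3801 + 10430 = 6629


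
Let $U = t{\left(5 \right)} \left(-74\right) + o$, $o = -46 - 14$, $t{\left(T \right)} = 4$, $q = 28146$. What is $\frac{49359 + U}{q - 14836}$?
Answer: $\frac{49003}{13310} \approx 3.6817$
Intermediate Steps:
$o = -60$ ($o = -46 - 14 = -60$)
$U = -356$ ($U = 4 \left(-74\right) - 60 = -296 - 60 = -356$)
$\frac{49359 + U}{q - 14836} = \frac{49359 - 356}{28146 - 14836} = \frac{49003}{13310}$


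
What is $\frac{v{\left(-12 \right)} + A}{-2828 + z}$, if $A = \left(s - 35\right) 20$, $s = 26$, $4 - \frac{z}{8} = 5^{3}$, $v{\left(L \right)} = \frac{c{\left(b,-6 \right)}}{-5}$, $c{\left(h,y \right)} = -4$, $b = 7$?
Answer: $\frac{224}{4745} \approx 0.047208$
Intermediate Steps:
$v{\left(L \right)} = \frac{4}{5}$ ($v{\left(L \right)} = - \frac{4}{-5} = \left(-4\right) \left(- \frac{1}{5}\right) = \frac{4}{5}$)
$z = -968$ ($z = 32 - 8 \cdot 5^{3} = 32 - 1000 = -968$)
$A = -180$ ($A = \left(26 - 35\right) 20 = \left(-9\right) 20 = -180$)
$\frac{v{\left(-12 \right)} + A}{-2828 + z} = \frac{\frac{4}{5} - 180}{-2828 - 968} = - \frac{896}{5 \left(-3796\right)} = \left(- \frac{896}{5}\right) \left(- \frac{1}{3796}\right) = \frac{224}{4745}$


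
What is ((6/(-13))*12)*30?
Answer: -2160/13 ≈ -166.15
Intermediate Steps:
((6/(-13))*12)*30 = ((6*(-1/13))*12)*30 = -6/13*12*30 = -72/13*30 = -2160/13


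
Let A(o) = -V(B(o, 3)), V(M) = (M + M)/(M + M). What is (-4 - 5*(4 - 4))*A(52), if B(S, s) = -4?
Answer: 4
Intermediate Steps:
V(M) = 1 (V(M) = (2*M)/((2*M)) = (2*M)*(1/(2*M)) = 1)
A(o) = -1 (A(o) = -1*1 = -1)
(-4 - 5*(4 - 4))*A(52) = (-4 - 5*(4 - 4))*(-1) = (-4 - 5*0)*(-1) = (-4 + 0)*(-1) = -4*(-1) = 4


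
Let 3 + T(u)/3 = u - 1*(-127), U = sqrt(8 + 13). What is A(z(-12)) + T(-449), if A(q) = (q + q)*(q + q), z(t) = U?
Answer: -891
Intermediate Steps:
U = sqrt(21) ≈ 4.5826
z(t) = sqrt(21)
A(q) = 4*q**2 (A(q) = (2*q)*(2*q) = 4*q**2)
T(u) = 372 + 3*u (T(u) = -9 + 3*(u - 1*(-127)) = -9 + 3*(u + 127) = -9 + 3*(127 + u) = -9 + (381 + 3*u) = 372 + 3*u)
A(z(-12)) + T(-449) = 4*(sqrt(21))**2 + (372 + 3*(-449)) = 4*21 + (372 - 1347) = 84 - 975 = -891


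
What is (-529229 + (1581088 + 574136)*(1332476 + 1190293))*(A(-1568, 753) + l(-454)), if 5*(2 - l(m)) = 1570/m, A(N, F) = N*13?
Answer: -25155200032034579039/227 ≈ -1.1082e+17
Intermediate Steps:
A(N, F) = 13*N
l(m) = 2 - 314/m
(-529229 + (1581088 + 574136)*(1332476 + 1190293))*(A(-1568, 753) + l(-454)) = (-529229 + (1581088 + 574136)*(1332476 + 1190293))*(13*(-1568) + (2 - 314/(-454))) = (-529229 + 2155224*2522769)*(-20384 + (2 - 314*(-1/454))) = (-529229 + 5437132295256)*(-20384 + (2 + 157/227)) = 5437131766027*(-20384 + 611/227) = 5437131766027*(-4626557/227) = -25155200032034579039/227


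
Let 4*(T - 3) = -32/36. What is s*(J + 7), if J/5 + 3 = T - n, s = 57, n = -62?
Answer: 54017/3 ≈ 18006.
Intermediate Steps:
T = 25/9 (T = 3 + (-32/36)/4 = 3 + (-32*1/36)/4 = 3 + (¼)*(-8/9) = 3 - 2/9 = 25/9 ≈ 2.7778)
J = 2780/9 (J = -15 + 5*(25/9 - 1*(-62)) = -15 + 5*(25/9 + 62) = -15 + 5*(583/9) = -15 + 2915/9 = 2780/9 ≈ 308.89)
s*(J + 7) = 57*(2780/9 + 7) = 57*(2843/9) = 54017/3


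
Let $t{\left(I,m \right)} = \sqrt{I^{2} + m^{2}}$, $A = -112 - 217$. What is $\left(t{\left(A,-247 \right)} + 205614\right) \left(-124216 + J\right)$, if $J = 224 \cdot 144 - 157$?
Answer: $-18940544838 - 460585 \sqrt{6770} \approx -1.8978 \cdot 10^{10}$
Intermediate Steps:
$A = -329$ ($A = -112 - 217 = -329$)
$J = 32099$ ($J = 32256 - 157 = 32099$)
$\left(t{\left(A,-247 \right)} + 205614\right) \left(-124216 + J\right) = \left(\sqrt{\left(-329\right)^{2} + \left(-247\right)^{2}} + 205614\right) \left(-124216 + 32099\right) = \left(\sqrt{108241 + 61009} + 205614\right) \left(-92117\right) = \left(\sqrt{169250} + 205614\right) \left(-92117\right) = \left(5 \sqrt{6770} + 205614\right) \left(-92117\right) = \left(205614 + 5 \sqrt{6770}\right) \left(-92117\right) = -18940544838 - 460585 \sqrt{6770}$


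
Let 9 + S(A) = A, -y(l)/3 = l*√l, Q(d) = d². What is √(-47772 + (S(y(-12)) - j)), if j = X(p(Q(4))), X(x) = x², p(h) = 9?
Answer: 3*√(-5318 + 8*I*√3) ≈ 0.28501 + 218.77*I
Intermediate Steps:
y(l) = -3*l^(3/2) (y(l) = -3*l*√l = -3*l^(3/2))
S(A) = -9 + A
j = 81 (j = 9² = 81)
√(-47772 + (S(y(-12)) - j)) = √(-47772 + ((-9 - (-72)*I*√3) - 1*81)) = √(-47772 + ((-9 - (-72)*I*√3) - 81)) = √(-47772 + ((-9 + 72*I*√3) - 81)) = √(-47772 + (-90 + 72*I*√3)) = √(-47862 + 72*I*√3)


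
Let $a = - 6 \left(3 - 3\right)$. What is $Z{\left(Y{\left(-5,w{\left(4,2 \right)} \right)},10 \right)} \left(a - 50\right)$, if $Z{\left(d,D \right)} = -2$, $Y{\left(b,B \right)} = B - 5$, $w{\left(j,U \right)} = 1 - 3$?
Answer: $100$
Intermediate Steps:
$w{\left(j,U \right)} = -2$ ($w{\left(j,U \right)} = 1 - 3 = -2$)
$a = 0$ ($a = \left(-6\right) 0 = 0$)
$Y{\left(b,B \right)} = -5 + B$ ($Y{\left(b,B \right)} = B - 5 = -5 + B$)
$Z{\left(Y{\left(-5,w{\left(4,2 \right)} \right)},10 \right)} \left(a - 50\right) = - 2 \left(0 - 50\right) = \left(-2\right) \left(-50\right) = 100$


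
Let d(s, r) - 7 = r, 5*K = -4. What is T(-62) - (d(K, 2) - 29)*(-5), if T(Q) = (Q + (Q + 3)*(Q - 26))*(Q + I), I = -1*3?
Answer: -333550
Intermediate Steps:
K = -⅘ (K = (⅕)*(-4) = -⅘ ≈ -0.80000)
d(s, r) = 7 + r
I = -3
T(Q) = (-3 + Q)*(Q + (-26 + Q)*(3 + Q)) (T(Q) = (Q + (Q + 3)*(Q - 26))*(Q - 3) = (Q + (3 + Q)*(-26 + Q))*(-3 + Q) = (Q + (-26 + Q)*(3 + Q))*(-3 + Q) = (-3 + Q)*(Q + (-26 + Q)*(3 + Q)))
T(-62) - (d(K, 2) - 29)*(-5) = (234 + (-62)³ - 25*(-62)² - 12*(-62)) - ((7 + 2) - 29)*(-5) = (234 - 238328 - 25*3844 + 744) - (9 - 29)*(-5) = (234 - 238328 - 96100 + 744) - (-20)*(-5) = -333450 - 1*100 = -333450 - 100 = -333550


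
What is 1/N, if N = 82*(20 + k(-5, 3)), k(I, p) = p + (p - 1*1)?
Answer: 1/2050 ≈ 0.00048780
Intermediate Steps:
k(I, p) = -1 + 2*p (k(I, p) = p + (p - 1) = p + (-1 + p) = -1 + 2*p)
N = 2050 (N = 82*(20 + (-1 + 2*3)) = 82*(20 + (-1 + 6)) = 82*(20 + 5) = 82*25 = 2050)
1/N = 1/2050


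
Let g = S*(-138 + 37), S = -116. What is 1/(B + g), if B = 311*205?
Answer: 1/75471 ≈ 1.3250e-5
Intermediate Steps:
B = 63755
g = 11716 (g = -116*(-138 + 37) = -116*(-101) = 11716)
1/(B + g) = 1/(63755 + 11716) = 1/75471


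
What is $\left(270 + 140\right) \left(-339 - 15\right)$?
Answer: $-145140$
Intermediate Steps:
$\left(270 + 140\right) \left(-339 - 15\right) = 410 \left(-339 - 15\right) = 410 \left(-354\right) = -145140$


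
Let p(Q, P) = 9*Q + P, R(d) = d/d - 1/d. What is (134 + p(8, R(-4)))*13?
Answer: 10777/4 ≈ 2694.3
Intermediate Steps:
R(d) = 1 - 1/d
p(Q, P) = P + 9*Q
(134 + p(8, R(-4)))*13 = (134 + ((-1 - 4)/(-4) + 9*8))*13 = (134 + (-¼*(-5) + 72))*13 = (134 + (5/4 + 72))*13 = (134 + 293/4)*13 = (829/4)*13 = 10777/4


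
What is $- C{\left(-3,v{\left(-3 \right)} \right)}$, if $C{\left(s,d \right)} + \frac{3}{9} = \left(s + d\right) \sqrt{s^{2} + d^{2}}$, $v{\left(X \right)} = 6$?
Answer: $\frac{1}{3} - 9 \sqrt{5} \approx -19.791$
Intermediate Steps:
$C{\left(s,d \right)} = - \frac{1}{3} + \sqrt{d^{2} + s^{2}} \left(d + s\right)$ ($C{\left(s,d \right)} = - \frac{1}{3} + \left(s + d\right) \sqrt{s^{2} + d^{2}} = - \frac{1}{3} + \left(d + s\right) \sqrt{d^{2} + s^{2}} = - \frac{1}{3} + \sqrt{d^{2} + s^{2}} \left(d + s\right)$)
$- C{\left(-3,v{\left(-3 \right)} \right)} = - (- \frac{1}{3} + 6 \sqrt{6^{2} + \left(-3\right)^{2}} - 3 \sqrt{6^{2} + \left(-3\right)^{2}}) = - (- \frac{1}{3} + 6 \sqrt{36 + 9} - 3 \sqrt{36 + 9}) = - (- \frac{1}{3} + 6 \sqrt{45} - 3 \sqrt{45}) = - (- \frac{1}{3} + 6 \cdot 3 \sqrt{5} - 3 \cdot 3 \sqrt{5}) = - (- \frac{1}{3} + 18 \sqrt{5} - 9 \sqrt{5}) = - (- \frac{1}{3} + 9 \sqrt{5}) = \frac{1}{3} - 9 \sqrt{5}$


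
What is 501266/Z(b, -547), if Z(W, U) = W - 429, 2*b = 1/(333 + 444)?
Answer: -778967364/666665 ≈ -1168.5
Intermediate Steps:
b = 1/1554 (b = 1/(2*(333 + 444)) = (½)/777 = (½)*(1/777) = 1/1554 ≈ 0.00064350)
Z(W, U) = -429 + W
501266/Z(b, -547) = 501266/(-429 + 1/1554) = 501266/(-666665/1554) = 501266*(-1554/666665) = -778967364/666665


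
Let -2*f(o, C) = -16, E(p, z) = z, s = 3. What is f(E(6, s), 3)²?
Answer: 64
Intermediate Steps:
f(o, C) = 8 (f(o, C) = -½*(-16) = 8)
f(E(6, s), 3)² = 8² = 64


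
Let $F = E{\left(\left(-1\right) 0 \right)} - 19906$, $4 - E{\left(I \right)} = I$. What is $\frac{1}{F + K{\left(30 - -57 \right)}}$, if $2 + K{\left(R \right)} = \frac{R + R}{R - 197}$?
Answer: $- \frac{55}{1094807} \approx -5.0237 \cdot 10^{-5}$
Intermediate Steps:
$E{\left(I \right)} = 4 - I$
$K{\left(R \right)} = -2 + \frac{2 R}{-197 + R}$ ($K{\left(R \right)} = -2 + \frac{R + R}{R - 197} = -2 + \frac{2 R}{-197 + R}$)
$F = -19902$ ($F = \left(4 - \left(-1\right) 0\right) - 19906 = \left(4 - 0\right) - 19906 = \left(4 + 0\right) - 19906 = 4 - 19906 = -19902$)
$\frac{1}{F + K{\left(30 - -57 \right)}} = \frac{1}{-19902 + \frac{394}{-197 + \left(30 - -57\right)}} = \frac{1}{-19902 + \frac{394}{-197 + \left(30 + 57\right)}} = \frac{1}{-19902 + \frac{394}{-197 + 87}} = \frac{1}{-19902 + \frac{394}{-110}} = \frac{1}{-19902 + 394 \left(- \frac{1}{110}\right)} = \frac{1}{-19902 - \frac{197}{55}} = \frac{1}{- \frac{1094807}{55}} = - \frac{55}{1094807}$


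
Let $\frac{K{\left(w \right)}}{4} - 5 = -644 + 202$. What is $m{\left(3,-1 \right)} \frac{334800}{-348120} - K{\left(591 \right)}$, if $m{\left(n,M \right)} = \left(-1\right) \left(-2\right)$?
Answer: $\frac{1688456}{967} \approx 1746.1$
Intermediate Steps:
$m{\left(n,M \right)} = 2$
$K{\left(w \right)} = -1748$ ($K{\left(w \right)} = 20 + 4 \left(-644 + 202\right) = 20 + 4 \left(-442\right) = 20 - 1768 = -1748$)
$m{\left(3,-1 \right)} \frac{334800}{-348120} - K{\left(591 \right)} = 2 \frac{334800}{-348120} - -1748 = 2 \cdot 334800 \left(- \frac{1}{348120}\right) + 1748 = 2 \left(- \frac{930}{967}\right) + 1748 = - \frac{1860}{967} + 1748 = \frac{1688456}{967}$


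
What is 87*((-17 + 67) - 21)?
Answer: 2523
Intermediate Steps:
87*((-17 + 67) - 21) = 87*(50 - 21) = 87*29 = 2523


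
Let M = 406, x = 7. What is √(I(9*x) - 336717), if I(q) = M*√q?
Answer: √(-336717 + 1218*√7) ≈ 577.49*I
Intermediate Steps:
I(q) = 406*√q
√(I(9*x) - 336717) = √(406*√(9*7) - 336717) = √(406*√63 - 336717) = √(406*(3*√7) - 336717) = √(1218*√7 - 336717) = √(-336717 + 1218*√7)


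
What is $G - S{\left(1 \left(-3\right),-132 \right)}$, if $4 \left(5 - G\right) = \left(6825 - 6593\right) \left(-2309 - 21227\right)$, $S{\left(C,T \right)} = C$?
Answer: $1365096$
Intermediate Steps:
$G = 1365093$ ($G = 5 - \frac{\left(6825 - 6593\right) \left(-2309 - 21227\right)}{4} = 5 - \frac{232 \left(-23536\right)}{4} = 5 - -1365088 = 5 + 1365088 = 1365093$)
$G - S{\left(1 \left(-3\right),-132 \right)} = 1365093 - 1 \left(-3\right) = 1365093 - -3 = 1365093 + 3 = 1365096$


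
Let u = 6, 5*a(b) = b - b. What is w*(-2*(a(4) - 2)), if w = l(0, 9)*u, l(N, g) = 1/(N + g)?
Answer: 8/3 ≈ 2.6667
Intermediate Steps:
a(b) = 0 (a(b) = (b - b)/5 = (1/5)*0 = 0)
w = 2/3 (w = 6/(0 + 9) = 6/9 = (1/9)*6 = 2/3 ≈ 0.66667)
w*(-2*(a(4) - 2)) = 2*(-2*(0 - 2))/3 = 2*(-2*(-2))/3 = (2/3)*4 = 8/3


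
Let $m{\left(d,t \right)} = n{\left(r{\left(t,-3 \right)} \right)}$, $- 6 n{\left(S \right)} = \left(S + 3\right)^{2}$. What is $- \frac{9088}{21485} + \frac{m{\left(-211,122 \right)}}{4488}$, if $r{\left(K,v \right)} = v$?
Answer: $- \frac{9088}{21485} \approx -0.42299$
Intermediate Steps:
$n{\left(S \right)} = - \frac{\left(3 + S\right)^{2}}{6}$ ($n{\left(S \right)} = - \frac{\left(S + 3\right)^{2}}{6} = - \frac{\left(3 + S\right)^{2}}{6}$)
$m{\left(d,t \right)} = 0$ ($m{\left(d,t \right)} = - \frac{\left(3 - 3\right)^{2}}{6} = - \frac{0^{2}}{6} = \left(- \frac{1}{6}\right) 0 = 0$)
$- \frac{9088}{21485} + \frac{m{\left(-211,122 \right)}}{4488} = - \frac{9088}{21485} + \frac{0}{4488} = \left(-9088\right) \frac{1}{21485} + 0 \cdot \frac{1}{4488} = - \frac{9088}{21485} + 0 = - \frac{9088}{21485}$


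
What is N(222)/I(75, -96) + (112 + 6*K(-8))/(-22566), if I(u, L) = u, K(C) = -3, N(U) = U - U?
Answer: -47/11283 ≈ -0.0041656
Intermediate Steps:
N(U) = 0
N(222)/I(75, -96) + (112 + 6*K(-8))/(-22566) = 0/75 + (112 + 6*(-3))/(-22566) = 0*(1/75) + (112 - 18)*(-1/22566) = 0 + 94*(-1/22566) = 0 - 47/11283 = -47/11283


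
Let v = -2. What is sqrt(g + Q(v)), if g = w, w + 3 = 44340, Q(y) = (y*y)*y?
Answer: sqrt(44329) ≈ 210.54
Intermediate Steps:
Q(y) = y**3 (Q(y) = y**2*y = y**3)
w = 44337 (w = -3 + 44340 = 44337)
g = 44337
sqrt(g + Q(v)) = sqrt(44337 + (-2)**3) = sqrt(44337 - 8) = sqrt(44329)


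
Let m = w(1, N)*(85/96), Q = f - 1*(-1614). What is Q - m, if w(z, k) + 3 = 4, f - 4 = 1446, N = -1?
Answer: 294059/96 ≈ 3063.1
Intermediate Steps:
f = 1450 (f = 4 + 1446 = 1450)
w(z, k) = 1 (w(z, k) = -3 + 4 = 1)
Q = 3064 (Q = 1450 - 1*(-1614) = 1450 + 1614 = 3064)
m = 85/96 (m = 1*(85/96) = 85/96 ≈ 0.88542)
Q - m = 3064 - 1*85/96 = 3064 - 85/96 = 294059/96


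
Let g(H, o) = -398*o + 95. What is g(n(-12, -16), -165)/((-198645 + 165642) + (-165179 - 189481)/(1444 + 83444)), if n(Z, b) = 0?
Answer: -66460230/33356111 ≈ -1.9924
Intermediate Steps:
g(H, o) = 95 - 398*o
g(n(-12, -16), -165)/((-198645 + 165642) + (-165179 - 189481)/(1444 + 83444)) = (95 - 398*(-165))/((-198645 + 165642) + (-165179 - 189481)/(1444 + 83444)) = (95 + 65670)/(-33003 - 354660/84888) = 65765/(-33003 - 354660*1/84888) = 65765/(-33003 - 29555/7074) = 65765/(-233492777/7074) = 65765*(-7074/233492777) = -66460230/33356111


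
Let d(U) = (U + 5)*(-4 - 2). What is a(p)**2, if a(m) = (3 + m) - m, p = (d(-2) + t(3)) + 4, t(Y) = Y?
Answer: 9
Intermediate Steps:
d(U) = -30 - 6*U (d(U) = (5 + U)*(-6) = -30 - 6*U)
p = -11 (p = ((-30 - 6*(-2)) + 3) + 4 = ((-30 + 12) + 3) + 4 = (-18 + 3) + 4 = -15 + 4 = -11)
a(m) = 3
a(p)**2 = 3**2 = 9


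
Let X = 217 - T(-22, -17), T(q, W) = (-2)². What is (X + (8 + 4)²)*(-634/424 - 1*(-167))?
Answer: 12526059/212 ≈ 59085.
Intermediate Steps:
T(q, W) = 4
X = 213 (X = 217 - 1*4 = 217 - 4 = 213)
(X + (8 + 4)²)*(-634/424 - 1*(-167)) = (213 + (8 + 4)²)*(-634/424 - 1*(-167)) = (213 + 12²)*(-634*1/424 + 167) = (213 + 144)*(-317/212 + 167) = 357*(35087/212) = 12526059/212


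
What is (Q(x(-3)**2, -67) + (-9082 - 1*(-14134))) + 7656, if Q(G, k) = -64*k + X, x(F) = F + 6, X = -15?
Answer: 16981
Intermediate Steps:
x(F) = 6 + F
Q(G, k) = -15 - 64*k (Q(G, k) = -64*k - 15 = -15 - 64*k)
(Q(x(-3)**2, -67) + (-9082 - 1*(-14134))) + 7656 = ((-15 - 64*(-67)) + (-9082 - 1*(-14134))) + 7656 = ((-15 + 4288) + (-9082 + 14134)) + 7656 = (4273 + 5052) + 7656 = 9325 + 7656 = 16981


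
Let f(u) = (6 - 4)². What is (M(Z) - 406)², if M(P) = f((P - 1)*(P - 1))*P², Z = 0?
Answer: 164836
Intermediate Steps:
f(u) = 4 (f(u) = 2² = 4)
M(P) = 4*P²
(M(Z) - 406)² = (4*0² - 406)² = (4*0 - 406)² = (0 - 406)² = (-406)² = 164836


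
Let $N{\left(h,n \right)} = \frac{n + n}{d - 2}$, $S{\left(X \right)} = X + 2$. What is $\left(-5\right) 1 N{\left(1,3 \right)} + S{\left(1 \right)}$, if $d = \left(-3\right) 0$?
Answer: $18$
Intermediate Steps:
$d = 0$
$S{\left(X \right)} = 2 + X$
$N{\left(h,n \right)} = - n$ ($N{\left(h,n \right)} = \frac{n + n}{0 - 2} = \frac{2 n}{-2} = 2 n \left(- \frac{1}{2}\right) = - n$)
$\left(-5\right) 1 N{\left(1,3 \right)} + S{\left(1 \right)} = \left(-5\right) 1 \left(\left(-1\right) 3\right) + \left(2 + 1\right) = \left(-5\right) \left(-3\right) + 3 = 15 + 3 = 18$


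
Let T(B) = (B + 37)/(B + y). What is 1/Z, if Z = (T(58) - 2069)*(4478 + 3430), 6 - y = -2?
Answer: -11/179852962 ≈ -6.1161e-8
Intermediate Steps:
y = 8 (y = 6 - 1*(-2) = 6 + 2 = 8)
T(B) = (37 + B)/(8 + B) (T(B) = (B + 37)/(B + 8) = (37 + B)/(8 + B))
Z = -179852962/11 (Z = ((37 + 58)/(8 + 58) - 2069)*(4478 + 3430) = (95/66 - 2069)*7908 = -136459/66*7908 = -179852962/11 ≈ -1.6350e+7)
1/Z = 1/(-179852962/11) = -11/179852962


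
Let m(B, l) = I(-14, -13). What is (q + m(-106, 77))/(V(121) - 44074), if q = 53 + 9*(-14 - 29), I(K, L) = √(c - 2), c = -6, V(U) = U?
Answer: 334/43953 - 2*I*√2/43953 ≈ 0.007599 - 6.4351e-5*I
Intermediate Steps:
I(K, L) = 2*I*√2 (I(K, L) = √(-6 - 2) = √(-8) = 2*I*√2)
m(B, l) = 2*I*√2
q = -334 (q = 53 + 9*(-43) = 53 - 387 = -334)
(q + m(-106, 77))/(V(121) - 44074) = (-334 + 2*I*√2)/(121 - 44074) = (-334 + 2*I*√2)/(-43953) = (-334 + 2*I*√2)*(-1/43953) = 334/43953 - 2*I*√2/43953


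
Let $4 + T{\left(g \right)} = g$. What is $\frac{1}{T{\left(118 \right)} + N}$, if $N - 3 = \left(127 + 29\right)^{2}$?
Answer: $\frac{1}{24453} \approx 4.0895 \cdot 10^{-5}$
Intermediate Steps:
$N = 24339$ ($N = 3 + \left(127 + 29\right)^{2} = 3 + 156^{2} = 3 + 24336 = 24339$)
$T{\left(g \right)} = -4 + g$
$\frac{1}{T{\left(118 \right)} + N} = \frac{1}{\left(-4 + 118\right) + 24339} = \frac{1}{114 + 24339} = \frac{1}{24453}$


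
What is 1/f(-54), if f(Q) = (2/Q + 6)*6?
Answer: 9/322 ≈ 0.027950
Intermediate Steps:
f(Q) = 36 + 12/Q (f(Q) = (6 + 2/Q)*6 = 36 + 12/Q)
1/f(-54) = 1/(36 + 12/(-54)) = 1/(36 + 12*(-1/54)) = 1/(36 - 2/9) = 1/(322/9) = 9/322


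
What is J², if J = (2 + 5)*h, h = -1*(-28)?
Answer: 38416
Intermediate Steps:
h = 28
J = 196 (J = (2 + 5)*28 = 7*28 = 196)
J² = 196² = 38416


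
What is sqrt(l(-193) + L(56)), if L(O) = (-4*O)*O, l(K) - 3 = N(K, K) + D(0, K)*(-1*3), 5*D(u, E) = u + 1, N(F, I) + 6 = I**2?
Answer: 3*sqrt(68615)/5 ≈ 157.17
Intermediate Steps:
N(F, I) = -6 + I**2
D(u, E) = 1/5 + u/5 (D(u, E) = (u + 1)/5 = (1 + u)/5 = 1/5 + u/5)
l(K) = -18/5 + K**2 (l(K) = 3 + ((-6 + K**2) + (1/5 + (1/5)*0)*(-1*3)) = 3 + ((-6 + K**2) + (1/5 + 0)*(-3)) = 3 + ((-6 + K**2) + (1/5)*(-3)) = 3 + ((-6 + K**2) - 3/5) = 3 + (-33/5 + K**2) = -18/5 + K**2)
L(O) = -4*O**2
sqrt(l(-193) + L(56)) = sqrt((-18/5 + (-193)**2) - 4*56**2) = sqrt((-18/5 + 37249) - 4*3136) = sqrt(186227/5 - 12544) = sqrt(123507/5) = 3*sqrt(68615)/5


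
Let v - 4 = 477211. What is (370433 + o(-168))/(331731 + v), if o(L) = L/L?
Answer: 185217/404473 ≈ 0.45792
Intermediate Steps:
v = 477215 (v = 4 + 477211 = 477215)
o(L) = 1
(370433 + o(-168))/(331731 + v) = (370433 + 1)/(331731 + 477215) = 370434/808946 = 370434*(1/808946) = 185217/404473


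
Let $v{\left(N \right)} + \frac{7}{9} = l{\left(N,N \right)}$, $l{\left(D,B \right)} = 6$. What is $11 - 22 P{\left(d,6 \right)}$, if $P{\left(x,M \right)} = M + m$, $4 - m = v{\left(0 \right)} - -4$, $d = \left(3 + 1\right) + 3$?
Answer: $- \frac{55}{9} \approx -6.1111$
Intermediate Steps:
$d = 7$ ($d = 4 + 3 = 7$)
$v{\left(N \right)} = \frac{47}{9}$ ($v{\left(N \right)} = - \frac{7}{9} + 6 = \frac{47}{9}$)
$m = - \frac{47}{9}$ ($m = 4 - \left(\frac{47}{9} - -4\right) = 4 - \left(\frac{47}{9} + 4\right) = 4 - \frac{83}{9} = - \frac{47}{9} \approx -5.2222$)
$P{\left(x,M \right)} = - \frac{47}{9} + M$ ($P{\left(x,M \right)} = M - \frac{47}{9} = - \frac{47}{9} + M$)
$11 - 22 P{\left(d,6 \right)} = 11 - 22 \left(- \frac{47}{9} + 6\right) = 11 - \frac{154}{9} = - \frac{55}{9}$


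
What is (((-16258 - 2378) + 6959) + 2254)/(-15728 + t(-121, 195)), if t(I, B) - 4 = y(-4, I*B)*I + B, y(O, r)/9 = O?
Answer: 9423/11173 ≈ 0.84337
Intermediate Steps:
y(O, r) = 9*O
t(I, B) = 4 + B - 36*I (t(I, B) = 4 + ((9*(-4))*I + B) = 4 + (-36*I + B) = 4 + (B - 36*I) = 4 + B - 36*I)
(((-16258 - 2378) + 6959) + 2254)/(-15728 + t(-121, 195)) = (((-16258 - 2378) + 6959) + 2254)/(-15728 + (4 + 195 - 36*(-121))) = ((-18636 + 6959) + 2254)/(-15728 + (4 + 195 + 4356)) = (-11677 + 2254)/(-15728 + 4555) = -9423/(-11173) = -9423*(-1/11173) = 9423/11173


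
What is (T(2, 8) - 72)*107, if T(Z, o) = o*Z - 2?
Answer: -6206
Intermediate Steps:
T(Z, o) = -2 + Z*o (T(Z, o) = Z*o - 2 = -2 + Z*o)
(T(2, 8) - 72)*107 = ((-2 + 2*8) - 72)*107 = ((-2 + 16) - 72)*107 = (14 - 72)*107 = -58*107 = -6206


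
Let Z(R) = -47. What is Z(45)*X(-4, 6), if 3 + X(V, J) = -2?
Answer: 235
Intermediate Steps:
X(V, J) = -5 (X(V, J) = -3 - 2 = -5)
Z(45)*X(-4, 6) = -47*(-5) = 235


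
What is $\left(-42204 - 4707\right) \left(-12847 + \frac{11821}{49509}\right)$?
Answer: $\frac{9945605832374}{16503} \approx 6.0265 \cdot 10^{8}$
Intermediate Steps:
$\left(-42204 - 4707\right) \left(-12847 + \frac{11821}{49509}\right) = - 46911 \left(-12847 + 11821 \cdot \frac{1}{49509}\right) = - 46911 \left(-12847 + \frac{11821}{49509}\right) = \left(-46911\right) \left(- \frac{636030302}{49509}\right) = \frac{9945605832374}{16503}$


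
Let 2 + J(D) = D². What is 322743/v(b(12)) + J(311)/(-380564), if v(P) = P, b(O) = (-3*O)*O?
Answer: -10238845805/13700304 ≈ -747.34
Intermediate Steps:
b(O) = -3*O²
J(D) = -2 + D²
322743/v(b(12)) + J(311)/(-380564) = 322743/((-3*12²)) + (-2 + 311²)/(-380564) = 322743/((-3*144)) + (-2 + 96721)*(-1/380564) = 322743/(-432) + 96719*(-1/380564) = 322743*(-1/432) - 96719/380564 = -107581/144 - 96719/380564 = -10238845805/13700304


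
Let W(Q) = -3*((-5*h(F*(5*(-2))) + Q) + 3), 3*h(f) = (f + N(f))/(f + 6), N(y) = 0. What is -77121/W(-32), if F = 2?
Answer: -539847/659 ≈ -819.19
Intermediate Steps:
h(f) = f/(3*(6 + f)) (h(f) = ((f + 0)/(f + 6))/3 = (f/(6 + f))/3 = f/(3*(6 + f)))
W(Q) = -13/7 - 3*Q (W(Q) = -3*((-5*2*(5*(-2))/(3*(6 + 2*(5*(-2)))) + Q) + 3) = -3*((-5*2*(-10)/(3*(6 + 2*(-10))) + Q) + 3) = -3*((-5*(-20)/(3*(6 - 20)) + Q) + 3) = -3*((-5*(-20)/(3*(-14)) + Q) + 3) = -3*((-5*(-20)*(-1)/(3*14) + Q) + 3) = -3*((-5*10/21 + Q) + 3) = -3*((-50/21 + Q) + 3) = -3*(13/21 + Q) = -13/7 - 3*Q)
-77121/W(-32) = -77121/(-13/7 - 3*(-32)) = -77121/(-13/7 + 96) = -77121/659/7 = -77121*7/659 = -539847/659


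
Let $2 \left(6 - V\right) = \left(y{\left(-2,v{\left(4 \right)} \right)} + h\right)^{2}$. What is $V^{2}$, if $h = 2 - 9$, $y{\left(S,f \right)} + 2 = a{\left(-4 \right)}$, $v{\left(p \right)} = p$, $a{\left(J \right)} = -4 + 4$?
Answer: $\frac{4761}{4} \approx 1190.3$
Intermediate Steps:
$a{\left(J \right)} = 0$
$y{\left(S,f \right)} = -2$ ($y{\left(S,f \right)} = -2 + 0 = -2$)
$h = -7$ ($h = 2 - 9 = -7$)
$V = - \frac{69}{2}$ ($V = 6 - \frac{\left(-2 - 7\right)^{2}}{2} = 6 - \frac{\left(-9\right)^{2}}{2} = 6 - \frac{81}{2} = - \frac{69}{2} \approx -34.5$)
$V^{2} = \left(- \frac{69}{2}\right)^{2} = \frac{4761}{4}$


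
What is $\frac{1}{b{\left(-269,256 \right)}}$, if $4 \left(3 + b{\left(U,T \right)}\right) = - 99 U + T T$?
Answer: $\frac{4}{92155} \approx 4.3405 \cdot 10^{-5}$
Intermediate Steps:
$b{\left(U,T \right)} = -3 - \frac{99 U}{4} + \frac{T^{2}}{4}$ ($b{\left(U,T \right)} = -3 + \frac{- 99 U + T T}{4} = -3 + \frac{- 99 U + T^{2}}{4} = -3 + \frac{T^{2} - 99 U}{4} = -3 + \left(- \frac{99 U}{4} + \frac{T^{2}}{4}\right) = -3 - \frac{99 U}{4} + \frac{T^{2}}{4}$)
$\frac{1}{b{\left(-269,256 \right)}} = \frac{1}{-3 - - \frac{26631}{4} + \frac{256^{2}}{4}} = \frac{1}{-3 + \frac{26631}{4} + \frac{1}{4} \cdot 65536} = \frac{1}{-3 + \frac{26631}{4} + 16384} = \frac{1}{\frac{92155}{4}} = \frac{4}{92155}$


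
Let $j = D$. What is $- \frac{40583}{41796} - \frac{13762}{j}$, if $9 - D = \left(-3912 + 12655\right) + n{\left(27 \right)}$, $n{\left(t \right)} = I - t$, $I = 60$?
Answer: $\frac{219405391}{366425532} \approx 0.59877$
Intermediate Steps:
$n{\left(t \right)} = 60 - t$
$D = -8767$ ($D = 9 - \left(\left(-3912 + 12655\right) + \left(60 - 27\right)\right) = 9 - \left(8743 + \left(60 - 27\right)\right) = 9 - \left(8743 + 33\right) = 9 - 8776 = -8767$)
$j = -8767$
$- \frac{40583}{41796} - \frac{13762}{j} = - \frac{40583}{41796} - \frac{13762}{-8767} = \left(-40583\right) \frac{1}{41796} - - \frac{13762}{8767} = - \frac{40583}{41796} + \frac{13762}{8767} = \frac{219405391}{366425532}$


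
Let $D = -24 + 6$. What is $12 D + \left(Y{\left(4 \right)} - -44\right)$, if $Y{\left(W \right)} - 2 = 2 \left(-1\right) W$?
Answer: $-178$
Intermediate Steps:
$Y{\left(W \right)} = 2 - 2 W$ ($Y{\left(W \right)} = 2 + 2 \left(-1\right) W = 2 - 2 W$)
$D = -18$
$12 D + \left(Y{\left(4 \right)} - -44\right) = 12 \left(-18\right) + \left(\left(2 - 8\right) - -44\right) = -216 + \left(\left(2 - 8\right) + 44\right) = -216 + \left(-6 + 44\right) = -216 + 38 = -178$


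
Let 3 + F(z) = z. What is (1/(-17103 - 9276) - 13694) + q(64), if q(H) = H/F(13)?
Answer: -1805326007/131895 ≈ -13688.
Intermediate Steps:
F(z) = -3 + z
q(H) = H/10 (q(H) = H/(-3 + 13) = H/10)
(1/(-17103 - 9276) - 13694) + q(64) = (1/(-17103 - 9276) - 13694) + (⅒)*64 = (1/(-26379) - 13694) + 32/5 = (-1/26379 - 13694) + 32/5 = -361234027/26379 + 32/5 = -1805326007/131895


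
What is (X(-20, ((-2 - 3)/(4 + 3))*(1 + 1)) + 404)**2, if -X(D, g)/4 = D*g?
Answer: 4112784/49 ≈ 83934.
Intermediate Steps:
X(D, g) = -4*D*g
(X(-20, ((-2 - 3)/(4 + 3))*(1 + 1)) + 404)**2 = (-4*(-20)*((-2 - 3)/(4 + 3))*(1 + 1) + 404)**2 = (-4*(-20)*-5/7*2 + 404)**2 = (-4*(-20)*-5*1/7*2 + 404)**2 = (-4*(-20)*(-5/7*2) + 404)**2 = (-4*(-20)*(-10/7) + 404)**2 = (-800/7 + 404)**2 = (2028/7)**2 = 4112784/49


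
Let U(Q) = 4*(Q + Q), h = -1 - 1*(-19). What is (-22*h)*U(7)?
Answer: -22176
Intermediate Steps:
h = 18 (h = -1 + 19 = 18)
U(Q) = 8*Q (U(Q) = 4*(2*Q) = 8*Q)
(-22*h)*U(7) = (-22*18)*(8*7) = -396*56 = -22176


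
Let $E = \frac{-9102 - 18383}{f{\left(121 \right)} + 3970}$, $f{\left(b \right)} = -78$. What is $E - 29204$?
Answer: $- \frac{113689453}{3892} \approx -29211.0$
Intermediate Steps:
$E = - \frac{27485}{3892}$ ($E = \frac{-9102 - 18383}{-78 + 3970} = - \frac{27485}{3892} \approx -7.0619$)
$E - 29204 = - \frac{27485}{3892} - 29204 = - \frac{113689453}{3892}$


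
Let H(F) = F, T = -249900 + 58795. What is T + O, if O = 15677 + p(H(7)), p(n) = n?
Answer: -175421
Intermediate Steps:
T = -191105
O = 15684 (O = 15677 + 7 = 15684)
T + O = -191105 + 15684 = -175421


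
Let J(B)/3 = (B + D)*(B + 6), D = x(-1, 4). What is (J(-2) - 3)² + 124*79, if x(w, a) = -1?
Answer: 11317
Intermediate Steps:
D = -1
J(B) = 3*(-1 + B)*(6 + B) (J(B) = 3*((B - 1)*(B + 6)) = 3*((-1 + B)*(6 + B)) = 3*(-1 + B)*(6 + B))
(J(-2) - 3)² + 124*79 = ((-18 + 3*(-2)² + 15*(-2)) - 3)² + 124*79 = ((-18 + 3*4 - 30) - 3)² + 9796 = ((-18 + 12 - 30) - 3)² + 9796 = (-36 - 3)² + 9796 = (-39)² + 9796 = 1521 + 9796 = 11317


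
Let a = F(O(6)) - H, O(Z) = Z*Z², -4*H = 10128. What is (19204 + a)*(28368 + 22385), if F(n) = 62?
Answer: 1106313894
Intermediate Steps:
H = -2532 (H = -¼*10128 = -2532)
O(Z) = Z³
a = 2594 (a = 62 - 1*(-2532) = 62 + 2532 = 2594)
(19204 + a)*(28368 + 22385) = (19204 + 2594)*(28368 + 22385) = 21798*50753 = 1106313894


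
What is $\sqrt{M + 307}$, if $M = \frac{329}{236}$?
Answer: $\frac{\sqrt{4294079}}{118} \approx 17.561$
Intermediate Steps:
$M = \frac{329}{236}$ ($M = 329 \cdot \frac{1}{236} = \frac{329}{236} \approx 1.3941$)
$\sqrt{M + 307} = \sqrt{\frac{329}{236} + 307} = \sqrt{\frac{72781}{236}} = \frac{\sqrt{4294079}}{118}$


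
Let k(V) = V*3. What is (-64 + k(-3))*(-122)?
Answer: 8906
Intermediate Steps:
k(V) = 3*V
(-64 + k(-3))*(-122) = (-64 + 3*(-3))*(-122) = (-64 - 9)*(-122) = -73*(-122) = 8906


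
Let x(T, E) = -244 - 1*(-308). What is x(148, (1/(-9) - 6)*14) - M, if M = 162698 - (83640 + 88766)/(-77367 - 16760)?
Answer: -15308422924/94127 ≈ -1.6264e+5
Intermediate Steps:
x(T, E) = 64 (x(T, E) = -244 + 308 = 64)
M = 15314447052/94127 (M = 162698 - 172406/(-94127) = 162698 - 172406*(-1)/94127 = 162698 - 1*(-172406/94127) = 162698 + 172406/94127 = 15314447052/94127 ≈ 1.6270e+5)
x(148, (1/(-9) - 6)*14) - M = 64 - 1*15314447052/94127 = 64 - 15314447052/94127 = -15308422924/94127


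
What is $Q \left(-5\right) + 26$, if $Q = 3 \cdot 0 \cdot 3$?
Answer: $26$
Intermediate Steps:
$Q = 0$ ($Q = 0 \cdot 3 = 0$)
$Q \left(-5\right) + 26 = 0 \left(-5\right) + 26 = 0 + 26 = 26$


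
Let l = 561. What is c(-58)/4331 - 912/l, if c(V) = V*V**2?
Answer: -37802568/809897 ≈ -46.676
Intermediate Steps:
c(V) = V**3
c(-58)/4331 - 912/l = (-58)**3/4331 - 912/561 = -195112*1/4331 - 912*1/561 = -195112/4331 - 304/187 = -37802568/809897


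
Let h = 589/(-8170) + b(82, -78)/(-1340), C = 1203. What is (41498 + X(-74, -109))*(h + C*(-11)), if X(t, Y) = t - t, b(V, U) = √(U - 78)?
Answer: -118066395529/215 - 20749*I*√39/335 ≈ -5.4915e+8 - 386.8*I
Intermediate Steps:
b(V, U) = √(-78 + U)
X(t, Y) = 0
h = -31/430 - I*√39/670 (h = 589/(-8170) + √(-78 - 78)/(-1340) = 589*(-1/8170) + √(-156)*(-1/1340) = -31/430 + (2*I*√39)*(-1/1340) = -31/430 - I*√39/670 ≈ -0.072093 - 0.0093209*I)
(41498 + X(-74, -109))*(h + C*(-11)) = (41498 + 0)*((-31/430 - I*√39/670) + 1203*(-11)) = 41498*((-31/430 - I*√39/670) - 13233) = 41498*(-5690221/430 - I*√39/670) = -118066395529/215 - 20749*I*√39/335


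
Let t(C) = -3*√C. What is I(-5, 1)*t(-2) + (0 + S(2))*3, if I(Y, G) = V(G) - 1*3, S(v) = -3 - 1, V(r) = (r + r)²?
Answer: -12 - 3*I*√2 ≈ -12.0 - 4.2426*I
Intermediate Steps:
V(r) = 4*r² (V(r) = (2*r)² = 4*r²)
S(v) = -4
I(Y, G) = -3 + 4*G² (I(Y, G) = 4*G² - 1*3 = 4*G² - 3 = -3 + 4*G²)
I(-5, 1)*t(-2) + (0 + S(2))*3 = (-3 + 4*1²)*(-3*I*√2) + (0 - 4)*3 = (-3 + 4*1)*(-3*I*√2) - 4*3 = (-3 + 4)*(-3*I*√2) - 12 = 1*(-3*I*√2) - 12 = -3*I*√2 - 12 = -12 - 3*I*√2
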